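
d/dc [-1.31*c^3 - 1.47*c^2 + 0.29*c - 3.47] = -3.93*c^2 - 2.94*c + 0.29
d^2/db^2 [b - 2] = 0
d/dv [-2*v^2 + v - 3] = 1 - 4*v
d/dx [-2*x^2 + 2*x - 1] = 2 - 4*x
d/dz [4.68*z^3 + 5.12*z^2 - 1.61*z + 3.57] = 14.04*z^2 + 10.24*z - 1.61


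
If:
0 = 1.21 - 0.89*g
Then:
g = 1.36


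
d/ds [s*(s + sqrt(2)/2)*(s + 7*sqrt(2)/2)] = 3*s^2 + 8*sqrt(2)*s + 7/2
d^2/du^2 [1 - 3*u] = 0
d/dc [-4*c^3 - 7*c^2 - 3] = 2*c*(-6*c - 7)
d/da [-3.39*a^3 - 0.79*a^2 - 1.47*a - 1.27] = -10.17*a^2 - 1.58*a - 1.47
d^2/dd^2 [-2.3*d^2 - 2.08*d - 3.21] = -4.60000000000000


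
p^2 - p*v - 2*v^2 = (p - 2*v)*(p + v)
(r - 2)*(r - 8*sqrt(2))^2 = r^3 - 16*sqrt(2)*r^2 - 2*r^2 + 32*sqrt(2)*r + 128*r - 256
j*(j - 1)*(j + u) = j^3 + j^2*u - j^2 - j*u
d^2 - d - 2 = (d - 2)*(d + 1)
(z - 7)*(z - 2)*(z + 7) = z^3 - 2*z^2 - 49*z + 98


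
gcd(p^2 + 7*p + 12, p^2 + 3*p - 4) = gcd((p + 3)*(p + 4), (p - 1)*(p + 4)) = p + 4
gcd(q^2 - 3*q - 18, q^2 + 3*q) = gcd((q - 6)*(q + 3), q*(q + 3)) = q + 3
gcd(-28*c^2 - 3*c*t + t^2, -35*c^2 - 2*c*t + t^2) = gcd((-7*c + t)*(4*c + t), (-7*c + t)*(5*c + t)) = -7*c + t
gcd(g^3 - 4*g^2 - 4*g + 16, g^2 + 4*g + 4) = g + 2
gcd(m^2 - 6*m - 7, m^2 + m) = m + 1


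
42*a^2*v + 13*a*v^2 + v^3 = v*(6*a + v)*(7*a + v)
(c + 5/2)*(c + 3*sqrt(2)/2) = c^2 + 3*sqrt(2)*c/2 + 5*c/2 + 15*sqrt(2)/4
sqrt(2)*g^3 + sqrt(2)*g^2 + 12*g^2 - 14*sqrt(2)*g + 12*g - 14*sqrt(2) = (g - sqrt(2))*(g + 7*sqrt(2))*(sqrt(2)*g + sqrt(2))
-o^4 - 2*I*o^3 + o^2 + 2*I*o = o*(o + 2*I)*(-I*o - I)*(-I*o + I)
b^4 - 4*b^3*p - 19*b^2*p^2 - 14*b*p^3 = b*(b - 7*p)*(b + p)*(b + 2*p)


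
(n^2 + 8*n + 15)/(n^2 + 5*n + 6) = (n + 5)/(n + 2)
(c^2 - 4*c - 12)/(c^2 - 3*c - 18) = (c + 2)/(c + 3)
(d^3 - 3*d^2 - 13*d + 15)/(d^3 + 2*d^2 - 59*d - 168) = (d^2 - 6*d + 5)/(d^2 - d - 56)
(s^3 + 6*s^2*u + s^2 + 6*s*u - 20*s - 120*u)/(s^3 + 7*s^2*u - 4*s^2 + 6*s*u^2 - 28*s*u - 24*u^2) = (s + 5)/(s + u)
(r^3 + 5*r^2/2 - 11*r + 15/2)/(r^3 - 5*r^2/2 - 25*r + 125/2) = (2*r^2 - 5*r + 3)/(2*r^2 - 15*r + 25)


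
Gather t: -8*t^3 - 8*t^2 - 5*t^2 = -8*t^3 - 13*t^2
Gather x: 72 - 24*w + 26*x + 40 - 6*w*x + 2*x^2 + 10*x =-24*w + 2*x^2 + x*(36 - 6*w) + 112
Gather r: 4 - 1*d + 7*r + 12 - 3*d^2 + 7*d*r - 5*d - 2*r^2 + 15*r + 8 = -3*d^2 - 6*d - 2*r^2 + r*(7*d + 22) + 24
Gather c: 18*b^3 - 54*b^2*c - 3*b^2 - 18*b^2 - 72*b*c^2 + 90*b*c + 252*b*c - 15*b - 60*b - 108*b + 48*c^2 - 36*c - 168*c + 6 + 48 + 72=18*b^3 - 21*b^2 - 183*b + c^2*(48 - 72*b) + c*(-54*b^2 + 342*b - 204) + 126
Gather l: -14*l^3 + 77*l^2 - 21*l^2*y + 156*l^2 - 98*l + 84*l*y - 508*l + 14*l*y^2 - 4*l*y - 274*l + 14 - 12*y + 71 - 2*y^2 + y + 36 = -14*l^3 + l^2*(233 - 21*y) + l*(14*y^2 + 80*y - 880) - 2*y^2 - 11*y + 121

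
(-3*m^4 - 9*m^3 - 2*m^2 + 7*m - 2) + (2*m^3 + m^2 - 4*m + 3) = -3*m^4 - 7*m^3 - m^2 + 3*m + 1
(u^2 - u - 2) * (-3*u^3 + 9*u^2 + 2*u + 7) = -3*u^5 + 12*u^4 - u^3 - 13*u^2 - 11*u - 14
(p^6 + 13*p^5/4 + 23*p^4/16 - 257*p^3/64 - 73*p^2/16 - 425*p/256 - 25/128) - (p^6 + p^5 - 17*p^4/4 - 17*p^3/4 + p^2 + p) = 9*p^5/4 + 91*p^4/16 + 15*p^3/64 - 89*p^2/16 - 681*p/256 - 25/128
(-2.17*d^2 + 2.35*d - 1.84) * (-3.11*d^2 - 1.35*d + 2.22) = 6.7487*d^4 - 4.379*d^3 - 2.2675*d^2 + 7.701*d - 4.0848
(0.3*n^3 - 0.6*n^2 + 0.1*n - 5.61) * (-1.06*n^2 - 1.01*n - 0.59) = -0.318*n^5 + 0.333*n^4 + 0.323*n^3 + 6.1996*n^2 + 5.6071*n + 3.3099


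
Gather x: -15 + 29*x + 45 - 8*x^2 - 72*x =-8*x^2 - 43*x + 30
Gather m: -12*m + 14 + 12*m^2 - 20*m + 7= 12*m^2 - 32*m + 21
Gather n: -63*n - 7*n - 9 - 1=-70*n - 10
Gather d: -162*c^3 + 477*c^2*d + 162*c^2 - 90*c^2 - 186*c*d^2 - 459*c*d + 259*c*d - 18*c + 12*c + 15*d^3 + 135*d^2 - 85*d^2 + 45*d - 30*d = -162*c^3 + 72*c^2 - 6*c + 15*d^3 + d^2*(50 - 186*c) + d*(477*c^2 - 200*c + 15)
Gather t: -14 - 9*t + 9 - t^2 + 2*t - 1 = -t^2 - 7*t - 6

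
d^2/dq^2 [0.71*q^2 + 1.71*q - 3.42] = 1.42000000000000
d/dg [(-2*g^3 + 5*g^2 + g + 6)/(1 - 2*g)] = (8*g^3 - 16*g^2 + 10*g + 13)/(4*g^2 - 4*g + 1)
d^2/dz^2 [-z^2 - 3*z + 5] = -2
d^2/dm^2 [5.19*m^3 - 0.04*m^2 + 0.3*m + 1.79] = 31.14*m - 0.08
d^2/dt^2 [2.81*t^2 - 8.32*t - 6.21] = 5.62000000000000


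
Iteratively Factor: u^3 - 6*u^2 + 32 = (u + 2)*(u^2 - 8*u + 16) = (u - 4)*(u + 2)*(u - 4)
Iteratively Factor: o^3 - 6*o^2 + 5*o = (o - 1)*(o^2 - 5*o) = o*(o - 1)*(o - 5)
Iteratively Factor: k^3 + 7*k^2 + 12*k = (k + 4)*(k^2 + 3*k) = (k + 3)*(k + 4)*(k)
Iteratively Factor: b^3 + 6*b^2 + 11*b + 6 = (b + 1)*(b^2 + 5*b + 6) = (b + 1)*(b + 3)*(b + 2)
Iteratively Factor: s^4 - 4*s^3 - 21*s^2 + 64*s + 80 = (s + 4)*(s^3 - 8*s^2 + 11*s + 20) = (s - 5)*(s + 4)*(s^2 - 3*s - 4) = (s - 5)*(s + 1)*(s + 4)*(s - 4)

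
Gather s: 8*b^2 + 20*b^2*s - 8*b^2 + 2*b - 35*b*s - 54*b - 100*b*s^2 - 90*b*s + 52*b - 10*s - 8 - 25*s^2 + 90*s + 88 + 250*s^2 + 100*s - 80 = s^2*(225 - 100*b) + s*(20*b^2 - 125*b + 180)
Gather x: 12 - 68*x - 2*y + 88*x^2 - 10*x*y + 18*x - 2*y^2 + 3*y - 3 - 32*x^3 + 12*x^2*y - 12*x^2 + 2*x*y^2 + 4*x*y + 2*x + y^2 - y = -32*x^3 + x^2*(12*y + 76) + x*(2*y^2 - 6*y - 48) - y^2 + 9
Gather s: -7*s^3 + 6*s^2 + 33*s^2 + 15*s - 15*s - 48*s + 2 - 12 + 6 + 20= -7*s^3 + 39*s^2 - 48*s + 16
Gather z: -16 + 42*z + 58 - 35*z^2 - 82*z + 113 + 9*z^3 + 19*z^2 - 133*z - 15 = 9*z^3 - 16*z^2 - 173*z + 140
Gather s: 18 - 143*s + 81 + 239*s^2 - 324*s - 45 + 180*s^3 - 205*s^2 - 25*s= 180*s^3 + 34*s^2 - 492*s + 54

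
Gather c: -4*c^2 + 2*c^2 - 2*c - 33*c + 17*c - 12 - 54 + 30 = -2*c^2 - 18*c - 36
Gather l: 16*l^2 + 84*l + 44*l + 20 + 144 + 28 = 16*l^2 + 128*l + 192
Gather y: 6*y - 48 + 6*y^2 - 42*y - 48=6*y^2 - 36*y - 96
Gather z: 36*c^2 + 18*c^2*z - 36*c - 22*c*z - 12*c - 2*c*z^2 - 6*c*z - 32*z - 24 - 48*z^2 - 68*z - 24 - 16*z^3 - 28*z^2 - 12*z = 36*c^2 - 48*c - 16*z^3 + z^2*(-2*c - 76) + z*(18*c^2 - 28*c - 112) - 48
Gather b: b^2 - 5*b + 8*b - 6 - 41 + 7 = b^2 + 3*b - 40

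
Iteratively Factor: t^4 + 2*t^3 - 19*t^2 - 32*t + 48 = (t - 4)*(t^3 + 6*t^2 + 5*t - 12) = (t - 4)*(t + 4)*(t^2 + 2*t - 3) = (t - 4)*(t + 3)*(t + 4)*(t - 1)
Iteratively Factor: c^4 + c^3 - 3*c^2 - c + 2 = (c - 1)*(c^3 + 2*c^2 - c - 2) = (c - 1)*(c + 2)*(c^2 - 1) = (c - 1)^2*(c + 2)*(c + 1)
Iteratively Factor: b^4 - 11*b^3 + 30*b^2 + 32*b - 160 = (b + 2)*(b^3 - 13*b^2 + 56*b - 80) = (b - 4)*(b + 2)*(b^2 - 9*b + 20) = (b - 4)^2*(b + 2)*(b - 5)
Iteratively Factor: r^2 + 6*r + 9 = (r + 3)*(r + 3)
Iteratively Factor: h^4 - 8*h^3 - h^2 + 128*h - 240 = (h - 5)*(h^3 - 3*h^2 - 16*h + 48) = (h - 5)*(h - 3)*(h^2 - 16) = (h - 5)*(h - 4)*(h - 3)*(h + 4)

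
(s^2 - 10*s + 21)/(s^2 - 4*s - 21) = (s - 3)/(s + 3)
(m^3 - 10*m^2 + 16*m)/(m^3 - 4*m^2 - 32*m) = (m - 2)/(m + 4)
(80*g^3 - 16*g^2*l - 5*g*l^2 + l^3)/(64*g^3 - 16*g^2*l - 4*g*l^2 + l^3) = (5*g - l)/(4*g - l)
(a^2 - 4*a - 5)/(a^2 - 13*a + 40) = (a + 1)/(a - 8)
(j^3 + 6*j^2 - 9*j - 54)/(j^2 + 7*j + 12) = (j^2 + 3*j - 18)/(j + 4)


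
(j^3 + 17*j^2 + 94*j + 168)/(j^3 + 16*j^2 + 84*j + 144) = (j + 7)/(j + 6)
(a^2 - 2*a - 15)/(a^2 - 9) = (a - 5)/(a - 3)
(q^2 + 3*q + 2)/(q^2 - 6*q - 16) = (q + 1)/(q - 8)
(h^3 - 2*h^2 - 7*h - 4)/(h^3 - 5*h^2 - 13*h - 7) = (h - 4)/(h - 7)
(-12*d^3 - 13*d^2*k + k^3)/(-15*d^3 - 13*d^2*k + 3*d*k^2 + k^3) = (12*d^2 + d*k - k^2)/(15*d^2 - 2*d*k - k^2)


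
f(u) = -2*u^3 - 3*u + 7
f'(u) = -6*u^2 - 3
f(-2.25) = 36.53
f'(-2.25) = -33.38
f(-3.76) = 124.59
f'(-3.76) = -87.83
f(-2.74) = 56.36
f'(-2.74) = -48.05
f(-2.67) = 53.08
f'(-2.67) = -45.77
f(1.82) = -10.52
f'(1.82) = -22.87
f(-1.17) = 13.71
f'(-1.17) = -11.21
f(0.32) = 5.97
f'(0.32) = -3.61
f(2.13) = -18.72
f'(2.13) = -30.22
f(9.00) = -1478.00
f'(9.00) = -489.00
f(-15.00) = 6802.00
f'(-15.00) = -1353.00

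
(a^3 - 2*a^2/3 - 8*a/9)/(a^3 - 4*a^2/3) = (a + 2/3)/a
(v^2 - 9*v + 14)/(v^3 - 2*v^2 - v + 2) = (v - 7)/(v^2 - 1)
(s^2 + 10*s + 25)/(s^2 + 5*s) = (s + 5)/s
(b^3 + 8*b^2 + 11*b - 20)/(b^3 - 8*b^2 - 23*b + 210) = (b^2 + 3*b - 4)/(b^2 - 13*b + 42)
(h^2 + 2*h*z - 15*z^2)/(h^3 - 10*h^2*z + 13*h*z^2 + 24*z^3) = (-h - 5*z)/(-h^2 + 7*h*z + 8*z^2)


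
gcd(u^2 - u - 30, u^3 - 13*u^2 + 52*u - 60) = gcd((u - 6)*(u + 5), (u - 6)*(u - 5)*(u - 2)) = u - 6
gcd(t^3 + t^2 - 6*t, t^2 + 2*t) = t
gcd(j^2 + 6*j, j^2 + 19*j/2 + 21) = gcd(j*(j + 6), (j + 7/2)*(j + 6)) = j + 6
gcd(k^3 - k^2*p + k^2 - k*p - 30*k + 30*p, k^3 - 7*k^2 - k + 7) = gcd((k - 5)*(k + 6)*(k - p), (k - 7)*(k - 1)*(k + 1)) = 1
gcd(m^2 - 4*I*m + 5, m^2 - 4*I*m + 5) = m^2 - 4*I*m + 5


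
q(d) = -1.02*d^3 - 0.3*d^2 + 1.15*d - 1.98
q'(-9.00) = -241.31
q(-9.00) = 706.95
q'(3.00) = -28.19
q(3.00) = -28.77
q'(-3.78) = -40.30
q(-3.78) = 44.48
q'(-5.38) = -84.19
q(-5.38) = 141.98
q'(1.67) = -8.39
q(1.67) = -5.65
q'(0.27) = 0.76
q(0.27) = -1.71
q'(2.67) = -22.27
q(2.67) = -20.46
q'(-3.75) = -39.63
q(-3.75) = 43.28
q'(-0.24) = 1.12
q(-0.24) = -2.26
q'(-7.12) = -149.70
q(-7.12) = 342.79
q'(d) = -3.06*d^2 - 0.6*d + 1.15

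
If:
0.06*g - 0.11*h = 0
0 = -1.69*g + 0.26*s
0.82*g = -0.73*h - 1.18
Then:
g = -0.97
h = -0.53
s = -6.30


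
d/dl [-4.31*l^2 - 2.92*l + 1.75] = -8.62*l - 2.92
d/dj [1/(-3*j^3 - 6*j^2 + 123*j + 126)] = (3*j^2 + 4*j - 41)/(3*(j^3 + 2*j^2 - 41*j - 42)^2)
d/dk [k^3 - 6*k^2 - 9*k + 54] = 3*k^2 - 12*k - 9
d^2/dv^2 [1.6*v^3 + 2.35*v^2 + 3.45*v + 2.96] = 9.6*v + 4.7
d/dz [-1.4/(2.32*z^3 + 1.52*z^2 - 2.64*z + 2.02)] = (9.744*z^2 + 4.256*z - 3.696)/(2.32*z^3 + 1.52*z^2 - 2.64*z + 2.02)^2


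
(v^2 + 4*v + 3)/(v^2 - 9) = (v + 1)/(v - 3)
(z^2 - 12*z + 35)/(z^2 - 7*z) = (z - 5)/z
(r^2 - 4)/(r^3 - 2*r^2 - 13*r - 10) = (r - 2)/(r^2 - 4*r - 5)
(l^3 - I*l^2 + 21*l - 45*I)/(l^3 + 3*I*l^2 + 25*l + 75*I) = (l^2 - 6*I*l - 9)/(l^2 - 2*I*l + 15)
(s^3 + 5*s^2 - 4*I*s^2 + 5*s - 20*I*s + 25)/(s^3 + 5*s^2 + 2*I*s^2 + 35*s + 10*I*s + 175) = (s + I)/(s + 7*I)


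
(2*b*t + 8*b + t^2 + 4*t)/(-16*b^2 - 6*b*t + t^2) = (t + 4)/(-8*b + t)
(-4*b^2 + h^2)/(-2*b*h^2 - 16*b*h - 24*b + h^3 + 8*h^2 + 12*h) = (2*b + h)/(h^2 + 8*h + 12)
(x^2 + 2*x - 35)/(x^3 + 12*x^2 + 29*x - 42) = (x - 5)/(x^2 + 5*x - 6)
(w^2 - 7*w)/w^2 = (w - 7)/w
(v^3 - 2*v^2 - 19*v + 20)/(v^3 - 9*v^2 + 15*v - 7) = (v^2 - v - 20)/(v^2 - 8*v + 7)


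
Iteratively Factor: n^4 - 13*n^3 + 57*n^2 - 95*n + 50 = (n - 5)*(n^3 - 8*n^2 + 17*n - 10) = (n - 5)^2*(n^2 - 3*n + 2) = (n - 5)^2*(n - 1)*(n - 2)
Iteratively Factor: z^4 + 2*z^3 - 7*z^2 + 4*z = (z + 4)*(z^3 - 2*z^2 + z) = (z - 1)*(z + 4)*(z^2 - z) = (z - 1)^2*(z + 4)*(z)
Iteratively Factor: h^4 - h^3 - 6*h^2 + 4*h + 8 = (h - 2)*(h^3 + h^2 - 4*h - 4) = (h - 2)*(h + 2)*(h^2 - h - 2) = (h - 2)*(h + 1)*(h + 2)*(h - 2)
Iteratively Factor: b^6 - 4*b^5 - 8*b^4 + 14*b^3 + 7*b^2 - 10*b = (b - 1)*(b^5 - 3*b^4 - 11*b^3 + 3*b^2 + 10*b) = (b - 1)*(b + 1)*(b^4 - 4*b^3 - 7*b^2 + 10*b) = (b - 1)^2*(b + 1)*(b^3 - 3*b^2 - 10*b) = b*(b - 1)^2*(b + 1)*(b^2 - 3*b - 10) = b*(b - 5)*(b - 1)^2*(b + 1)*(b + 2)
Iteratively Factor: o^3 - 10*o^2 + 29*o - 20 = (o - 4)*(o^2 - 6*o + 5) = (o - 4)*(o - 1)*(o - 5)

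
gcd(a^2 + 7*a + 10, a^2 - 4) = a + 2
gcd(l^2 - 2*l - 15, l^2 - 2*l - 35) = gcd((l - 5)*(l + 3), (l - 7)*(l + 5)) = 1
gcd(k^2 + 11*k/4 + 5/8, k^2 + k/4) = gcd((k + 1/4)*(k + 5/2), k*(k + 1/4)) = k + 1/4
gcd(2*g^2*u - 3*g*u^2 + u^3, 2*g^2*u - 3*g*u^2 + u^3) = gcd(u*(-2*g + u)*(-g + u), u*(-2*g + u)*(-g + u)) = 2*g^2*u - 3*g*u^2 + u^3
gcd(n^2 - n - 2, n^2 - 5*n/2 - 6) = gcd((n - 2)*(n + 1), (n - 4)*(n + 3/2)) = 1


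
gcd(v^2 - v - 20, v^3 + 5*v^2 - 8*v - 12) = 1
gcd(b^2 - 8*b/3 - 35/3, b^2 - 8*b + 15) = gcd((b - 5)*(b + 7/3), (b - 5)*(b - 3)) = b - 5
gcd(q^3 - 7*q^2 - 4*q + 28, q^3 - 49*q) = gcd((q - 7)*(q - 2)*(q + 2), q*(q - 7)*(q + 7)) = q - 7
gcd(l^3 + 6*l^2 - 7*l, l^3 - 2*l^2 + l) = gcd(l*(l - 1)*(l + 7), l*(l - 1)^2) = l^2 - l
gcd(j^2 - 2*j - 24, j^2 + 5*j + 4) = j + 4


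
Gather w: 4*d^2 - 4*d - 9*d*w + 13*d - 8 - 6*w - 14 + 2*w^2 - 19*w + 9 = 4*d^2 + 9*d + 2*w^2 + w*(-9*d - 25) - 13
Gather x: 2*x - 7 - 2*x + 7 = 0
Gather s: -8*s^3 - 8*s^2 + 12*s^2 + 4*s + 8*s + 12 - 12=-8*s^3 + 4*s^2 + 12*s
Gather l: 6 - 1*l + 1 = 7 - l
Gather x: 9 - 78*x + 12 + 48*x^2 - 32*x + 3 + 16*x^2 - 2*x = 64*x^2 - 112*x + 24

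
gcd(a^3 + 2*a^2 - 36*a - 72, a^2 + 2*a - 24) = a + 6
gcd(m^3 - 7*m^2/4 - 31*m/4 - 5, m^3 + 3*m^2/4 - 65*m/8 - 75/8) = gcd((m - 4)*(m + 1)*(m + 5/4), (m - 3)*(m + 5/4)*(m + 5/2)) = m + 5/4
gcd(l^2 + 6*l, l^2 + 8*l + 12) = l + 6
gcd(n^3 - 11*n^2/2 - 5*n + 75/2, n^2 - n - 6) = n - 3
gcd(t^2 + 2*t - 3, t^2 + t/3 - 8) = t + 3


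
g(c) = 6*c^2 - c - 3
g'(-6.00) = -73.00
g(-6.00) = 219.00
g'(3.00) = 35.00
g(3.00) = 48.00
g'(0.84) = 9.08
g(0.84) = 0.39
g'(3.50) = 41.00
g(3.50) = 67.00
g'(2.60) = 30.20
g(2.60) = 34.96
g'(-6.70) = -81.40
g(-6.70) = 273.04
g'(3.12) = 36.44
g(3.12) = 52.29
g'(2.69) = 31.28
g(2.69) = 37.73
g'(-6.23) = -75.76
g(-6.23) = 236.11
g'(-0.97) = -12.64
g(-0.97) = 3.62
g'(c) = 12*c - 1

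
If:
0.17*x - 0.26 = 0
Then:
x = 1.53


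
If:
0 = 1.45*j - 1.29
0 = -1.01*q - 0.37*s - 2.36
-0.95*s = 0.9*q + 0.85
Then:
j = 0.89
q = -3.08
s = 2.02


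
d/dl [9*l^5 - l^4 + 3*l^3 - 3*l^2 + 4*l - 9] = 45*l^4 - 4*l^3 + 9*l^2 - 6*l + 4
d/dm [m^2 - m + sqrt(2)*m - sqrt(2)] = 2*m - 1 + sqrt(2)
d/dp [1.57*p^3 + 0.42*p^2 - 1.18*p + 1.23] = 4.71*p^2 + 0.84*p - 1.18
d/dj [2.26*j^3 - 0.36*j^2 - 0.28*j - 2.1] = 6.78*j^2 - 0.72*j - 0.28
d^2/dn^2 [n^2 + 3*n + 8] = 2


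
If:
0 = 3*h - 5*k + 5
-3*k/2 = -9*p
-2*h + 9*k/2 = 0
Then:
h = -45/7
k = -20/7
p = -10/21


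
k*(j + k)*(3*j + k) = 3*j^2*k + 4*j*k^2 + k^3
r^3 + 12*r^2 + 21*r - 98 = (r - 2)*(r + 7)^2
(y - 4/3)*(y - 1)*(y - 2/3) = y^3 - 3*y^2 + 26*y/9 - 8/9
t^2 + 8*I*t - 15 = (t + 3*I)*(t + 5*I)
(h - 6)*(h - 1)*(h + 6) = h^3 - h^2 - 36*h + 36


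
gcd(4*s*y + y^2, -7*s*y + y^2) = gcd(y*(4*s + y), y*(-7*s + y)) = y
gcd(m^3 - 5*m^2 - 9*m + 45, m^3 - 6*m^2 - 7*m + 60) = m^2 - 2*m - 15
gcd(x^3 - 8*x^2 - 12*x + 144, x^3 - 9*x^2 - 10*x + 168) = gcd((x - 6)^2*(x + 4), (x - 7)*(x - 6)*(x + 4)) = x^2 - 2*x - 24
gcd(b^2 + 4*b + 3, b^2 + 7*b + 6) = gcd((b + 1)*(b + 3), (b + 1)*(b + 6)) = b + 1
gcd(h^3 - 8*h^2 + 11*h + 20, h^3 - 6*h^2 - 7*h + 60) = h^2 - 9*h + 20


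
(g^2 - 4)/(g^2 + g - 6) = (g + 2)/(g + 3)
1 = 1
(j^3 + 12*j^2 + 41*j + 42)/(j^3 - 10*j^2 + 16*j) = (j^3 + 12*j^2 + 41*j + 42)/(j*(j^2 - 10*j + 16))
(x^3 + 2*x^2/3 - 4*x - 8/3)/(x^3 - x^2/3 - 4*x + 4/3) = (3*x + 2)/(3*x - 1)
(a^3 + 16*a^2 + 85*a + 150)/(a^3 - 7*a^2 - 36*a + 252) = (a^2 + 10*a + 25)/(a^2 - 13*a + 42)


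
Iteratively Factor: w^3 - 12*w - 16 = (w - 4)*(w^2 + 4*w + 4) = (w - 4)*(w + 2)*(w + 2)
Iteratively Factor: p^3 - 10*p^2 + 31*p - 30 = (p - 3)*(p^2 - 7*p + 10) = (p - 3)*(p - 2)*(p - 5)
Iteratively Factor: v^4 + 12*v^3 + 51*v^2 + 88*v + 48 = (v + 4)*(v^3 + 8*v^2 + 19*v + 12) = (v + 3)*(v + 4)*(v^2 + 5*v + 4) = (v + 3)*(v + 4)^2*(v + 1)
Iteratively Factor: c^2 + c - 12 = (c - 3)*(c + 4)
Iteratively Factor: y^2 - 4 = (y - 2)*(y + 2)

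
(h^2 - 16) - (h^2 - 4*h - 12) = 4*h - 4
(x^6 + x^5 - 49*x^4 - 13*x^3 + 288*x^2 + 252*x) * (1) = x^6 + x^5 - 49*x^4 - 13*x^3 + 288*x^2 + 252*x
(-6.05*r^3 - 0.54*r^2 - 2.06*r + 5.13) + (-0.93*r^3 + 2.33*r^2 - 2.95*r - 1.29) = -6.98*r^3 + 1.79*r^2 - 5.01*r + 3.84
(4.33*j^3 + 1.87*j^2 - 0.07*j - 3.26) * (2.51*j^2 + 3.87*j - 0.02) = 10.8683*j^5 + 21.4508*j^4 + 6.9746*j^3 - 8.4909*j^2 - 12.6148*j + 0.0652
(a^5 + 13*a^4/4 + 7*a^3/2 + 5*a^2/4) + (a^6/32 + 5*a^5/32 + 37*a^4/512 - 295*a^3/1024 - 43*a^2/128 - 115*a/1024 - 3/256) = a^6/32 + 37*a^5/32 + 1701*a^4/512 + 3289*a^3/1024 + 117*a^2/128 - 115*a/1024 - 3/256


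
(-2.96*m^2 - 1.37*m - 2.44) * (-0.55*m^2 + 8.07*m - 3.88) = 1.628*m^4 - 23.1337*m^3 + 1.7709*m^2 - 14.3752*m + 9.4672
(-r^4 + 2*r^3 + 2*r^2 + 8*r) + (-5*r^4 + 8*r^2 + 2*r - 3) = -6*r^4 + 2*r^3 + 10*r^2 + 10*r - 3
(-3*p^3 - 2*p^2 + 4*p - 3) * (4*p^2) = -12*p^5 - 8*p^4 + 16*p^3 - 12*p^2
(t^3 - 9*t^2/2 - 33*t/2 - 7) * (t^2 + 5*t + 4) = t^5 + t^4/2 - 35*t^3 - 215*t^2/2 - 101*t - 28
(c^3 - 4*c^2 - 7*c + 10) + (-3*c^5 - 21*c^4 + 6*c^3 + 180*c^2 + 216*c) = -3*c^5 - 21*c^4 + 7*c^3 + 176*c^2 + 209*c + 10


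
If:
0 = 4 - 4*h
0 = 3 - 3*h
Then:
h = 1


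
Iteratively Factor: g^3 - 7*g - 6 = (g + 1)*(g^2 - g - 6) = (g + 1)*(g + 2)*(g - 3)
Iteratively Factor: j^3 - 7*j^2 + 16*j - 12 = (j - 3)*(j^2 - 4*j + 4) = (j - 3)*(j - 2)*(j - 2)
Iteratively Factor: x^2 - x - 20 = (x - 5)*(x + 4)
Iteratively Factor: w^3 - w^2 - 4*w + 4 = (w + 2)*(w^2 - 3*w + 2) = (w - 1)*(w + 2)*(w - 2)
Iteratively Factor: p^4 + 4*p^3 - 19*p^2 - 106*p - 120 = (p + 2)*(p^3 + 2*p^2 - 23*p - 60) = (p + 2)*(p + 3)*(p^2 - p - 20) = (p + 2)*(p + 3)*(p + 4)*(p - 5)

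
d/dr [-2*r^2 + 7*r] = 7 - 4*r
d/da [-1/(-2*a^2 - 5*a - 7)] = (-4*a - 5)/(2*a^2 + 5*a + 7)^2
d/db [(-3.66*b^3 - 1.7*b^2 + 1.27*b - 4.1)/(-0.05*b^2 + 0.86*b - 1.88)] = (0.183*b^4 - 6.2952*b^3 + 19.2439*b^2 + 5.982*b + 1.1384)/(0.0025*b^4 - 0.086*b^3 + 0.9276*b^2 - 3.2336*b + 3.5344)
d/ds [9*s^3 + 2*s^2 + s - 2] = 27*s^2 + 4*s + 1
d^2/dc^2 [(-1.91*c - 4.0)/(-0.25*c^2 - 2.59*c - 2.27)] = ((0.5*c + 2.59)*(1.0*c + 5.18)*(1.91*c + 4.0) - (2.865*c + 11.8938)*(0.25*c^2 + 2.59*c + 2.27))/(0.25*c^2 + 2.59*c + 2.27)^3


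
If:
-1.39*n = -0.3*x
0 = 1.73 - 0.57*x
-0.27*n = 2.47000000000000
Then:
No Solution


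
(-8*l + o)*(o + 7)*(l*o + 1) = -8*l^2*o^2 - 56*l^2*o + l*o^3 + 7*l*o^2 - 8*l*o - 56*l + o^2 + 7*o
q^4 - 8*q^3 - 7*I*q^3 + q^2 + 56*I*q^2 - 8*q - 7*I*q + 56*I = (q - 8)*(q - 7*I)*(q - I)*(q + I)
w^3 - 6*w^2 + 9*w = w*(w - 3)^2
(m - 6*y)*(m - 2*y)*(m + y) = m^3 - 7*m^2*y + 4*m*y^2 + 12*y^3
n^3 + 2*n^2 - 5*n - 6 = (n - 2)*(n + 1)*(n + 3)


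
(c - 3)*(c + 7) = c^2 + 4*c - 21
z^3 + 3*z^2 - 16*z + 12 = (z - 2)*(z - 1)*(z + 6)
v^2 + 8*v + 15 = (v + 3)*(v + 5)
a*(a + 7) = a^2 + 7*a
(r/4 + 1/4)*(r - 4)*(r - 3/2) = r^3/4 - 9*r^2/8 + r/8 + 3/2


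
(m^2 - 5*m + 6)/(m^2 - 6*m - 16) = (-m^2 + 5*m - 6)/(-m^2 + 6*m + 16)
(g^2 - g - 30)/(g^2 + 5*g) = (g - 6)/g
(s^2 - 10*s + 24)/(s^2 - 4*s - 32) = (-s^2 + 10*s - 24)/(-s^2 + 4*s + 32)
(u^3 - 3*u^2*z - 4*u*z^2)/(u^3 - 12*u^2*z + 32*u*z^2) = (-u - z)/(-u + 8*z)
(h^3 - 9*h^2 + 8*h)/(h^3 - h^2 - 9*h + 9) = h*(h - 8)/(h^2 - 9)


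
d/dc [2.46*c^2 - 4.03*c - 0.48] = 4.92*c - 4.03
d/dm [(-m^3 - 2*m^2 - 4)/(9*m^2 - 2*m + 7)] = (-9*m^4 + 4*m^3 - 17*m^2 + 44*m - 8)/(81*m^4 - 36*m^3 + 130*m^2 - 28*m + 49)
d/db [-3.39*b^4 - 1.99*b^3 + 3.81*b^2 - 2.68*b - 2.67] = -13.56*b^3 - 5.97*b^2 + 7.62*b - 2.68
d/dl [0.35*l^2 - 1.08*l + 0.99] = 0.7*l - 1.08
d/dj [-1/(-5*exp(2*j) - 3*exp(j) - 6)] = (-10*exp(j) - 3)*exp(j)/(5*exp(2*j) + 3*exp(j) + 6)^2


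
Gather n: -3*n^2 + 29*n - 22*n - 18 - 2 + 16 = -3*n^2 + 7*n - 4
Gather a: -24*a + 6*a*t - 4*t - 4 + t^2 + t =a*(6*t - 24) + t^2 - 3*t - 4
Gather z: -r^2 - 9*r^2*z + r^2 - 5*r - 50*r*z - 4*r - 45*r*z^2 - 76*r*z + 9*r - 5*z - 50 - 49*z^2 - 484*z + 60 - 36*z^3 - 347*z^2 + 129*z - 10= -36*z^3 + z^2*(-45*r - 396) + z*(-9*r^2 - 126*r - 360)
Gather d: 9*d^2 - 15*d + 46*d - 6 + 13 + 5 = 9*d^2 + 31*d + 12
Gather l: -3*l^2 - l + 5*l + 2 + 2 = -3*l^2 + 4*l + 4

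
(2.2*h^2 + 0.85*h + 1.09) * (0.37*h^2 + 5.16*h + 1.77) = 0.814*h^4 + 11.6665*h^3 + 8.6833*h^2 + 7.1289*h + 1.9293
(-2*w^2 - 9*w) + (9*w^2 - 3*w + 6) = 7*w^2 - 12*w + 6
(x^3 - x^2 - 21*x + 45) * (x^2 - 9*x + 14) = x^5 - 10*x^4 + 2*x^3 + 220*x^2 - 699*x + 630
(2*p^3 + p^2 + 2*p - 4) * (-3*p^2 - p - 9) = -6*p^5 - 5*p^4 - 25*p^3 + p^2 - 14*p + 36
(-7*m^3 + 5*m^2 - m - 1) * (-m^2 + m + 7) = 7*m^5 - 12*m^4 - 43*m^3 + 35*m^2 - 8*m - 7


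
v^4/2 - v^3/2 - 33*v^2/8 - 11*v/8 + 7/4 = (v/2 + 1)*(v - 7/2)*(v - 1/2)*(v + 1)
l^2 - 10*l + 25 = (l - 5)^2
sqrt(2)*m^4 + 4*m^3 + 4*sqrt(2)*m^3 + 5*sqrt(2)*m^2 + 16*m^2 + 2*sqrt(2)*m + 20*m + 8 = (m + 1)*(m + 2)*(m + 2*sqrt(2))*(sqrt(2)*m + sqrt(2))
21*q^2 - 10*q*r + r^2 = (-7*q + r)*(-3*q + r)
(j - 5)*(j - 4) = j^2 - 9*j + 20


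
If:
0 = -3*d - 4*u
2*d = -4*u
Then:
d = 0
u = 0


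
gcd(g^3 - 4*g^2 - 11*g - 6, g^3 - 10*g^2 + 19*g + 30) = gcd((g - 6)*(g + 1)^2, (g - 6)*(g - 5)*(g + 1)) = g^2 - 5*g - 6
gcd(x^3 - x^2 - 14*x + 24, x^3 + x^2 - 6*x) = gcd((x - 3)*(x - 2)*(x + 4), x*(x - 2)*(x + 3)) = x - 2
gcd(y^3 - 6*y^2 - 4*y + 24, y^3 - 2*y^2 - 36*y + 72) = y^2 - 8*y + 12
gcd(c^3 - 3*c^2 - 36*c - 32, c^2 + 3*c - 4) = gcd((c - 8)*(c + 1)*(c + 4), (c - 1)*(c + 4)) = c + 4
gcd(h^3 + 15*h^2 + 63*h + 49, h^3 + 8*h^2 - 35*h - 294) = h^2 + 14*h + 49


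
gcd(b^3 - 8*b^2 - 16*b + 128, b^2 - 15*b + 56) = b - 8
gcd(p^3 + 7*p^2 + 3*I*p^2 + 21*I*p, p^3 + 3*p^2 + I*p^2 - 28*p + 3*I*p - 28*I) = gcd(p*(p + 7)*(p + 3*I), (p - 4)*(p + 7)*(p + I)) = p + 7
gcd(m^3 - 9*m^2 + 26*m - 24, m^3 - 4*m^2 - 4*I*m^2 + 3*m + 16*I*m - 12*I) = m - 3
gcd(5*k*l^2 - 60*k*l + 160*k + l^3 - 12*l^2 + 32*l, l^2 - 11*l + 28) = l - 4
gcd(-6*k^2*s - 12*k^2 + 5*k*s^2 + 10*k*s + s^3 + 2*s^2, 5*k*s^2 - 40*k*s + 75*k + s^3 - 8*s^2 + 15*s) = 1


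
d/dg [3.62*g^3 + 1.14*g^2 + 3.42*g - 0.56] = 10.86*g^2 + 2.28*g + 3.42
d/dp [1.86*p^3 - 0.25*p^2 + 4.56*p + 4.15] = 5.58*p^2 - 0.5*p + 4.56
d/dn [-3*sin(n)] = -3*cos(n)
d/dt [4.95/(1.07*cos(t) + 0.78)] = 5.2965*sin(t)/(1.07*cos(t) + 0.78)^2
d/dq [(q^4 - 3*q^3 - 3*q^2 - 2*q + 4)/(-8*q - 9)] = (-24*q^4 + 12*q^3 + 105*q^2 + 54*q + 50)/(64*q^2 + 144*q + 81)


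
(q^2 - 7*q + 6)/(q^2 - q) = (q - 6)/q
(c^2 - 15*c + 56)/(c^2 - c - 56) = (c - 7)/(c + 7)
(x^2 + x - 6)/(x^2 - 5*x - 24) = (x - 2)/(x - 8)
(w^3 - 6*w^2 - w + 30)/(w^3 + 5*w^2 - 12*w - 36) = (w - 5)/(w + 6)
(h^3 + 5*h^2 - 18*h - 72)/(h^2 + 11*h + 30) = (h^2 - h - 12)/(h + 5)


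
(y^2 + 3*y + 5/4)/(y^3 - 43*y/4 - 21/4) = (2*y + 5)/(2*y^2 - y - 21)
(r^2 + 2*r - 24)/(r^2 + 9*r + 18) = (r - 4)/(r + 3)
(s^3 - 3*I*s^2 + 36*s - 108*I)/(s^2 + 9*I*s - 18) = (s^2 - 9*I*s - 18)/(s + 3*I)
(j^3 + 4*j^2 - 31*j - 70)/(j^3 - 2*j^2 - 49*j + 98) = (j^2 - 3*j - 10)/(j^2 - 9*j + 14)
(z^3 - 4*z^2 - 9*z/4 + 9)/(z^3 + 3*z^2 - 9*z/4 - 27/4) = (z - 4)/(z + 3)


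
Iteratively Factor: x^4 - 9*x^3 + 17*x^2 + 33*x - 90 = (x + 2)*(x^3 - 11*x^2 + 39*x - 45) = (x - 3)*(x + 2)*(x^2 - 8*x + 15) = (x - 3)^2*(x + 2)*(x - 5)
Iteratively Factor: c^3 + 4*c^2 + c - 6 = (c + 2)*(c^2 + 2*c - 3) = (c - 1)*(c + 2)*(c + 3)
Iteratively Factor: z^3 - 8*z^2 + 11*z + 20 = (z - 4)*(z^2 - 4*z - 5) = (z - 5)*(z - 4)*(z + 1)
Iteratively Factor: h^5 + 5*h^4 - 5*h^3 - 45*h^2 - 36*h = (h)*(h^4 + 5*h^3 - 5*h^2 - 45*h - 36) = h*(h + 4)*(h^3 + h^2 - 9*h - 9) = h*(h + 3)*(h + 4)*(h^2 - 2*h - 3) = h*(h + 1)*(h + 3)*(h + 4)*(h - 3)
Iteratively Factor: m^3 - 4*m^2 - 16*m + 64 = (m - 4)*(m^2 - 16) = (m - 4)*(m + 4)*(m - 4)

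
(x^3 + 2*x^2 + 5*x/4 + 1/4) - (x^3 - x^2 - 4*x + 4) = 3*x^2 + 21*x/4 - 15/4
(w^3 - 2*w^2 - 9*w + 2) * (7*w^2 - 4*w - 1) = 7*w^5 - 18*w^4 - 56*w^3 + 52*w^2 + w - 2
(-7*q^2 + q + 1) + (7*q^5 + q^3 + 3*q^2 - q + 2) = 7*q^5 + q^3 - 4*q^2 + 3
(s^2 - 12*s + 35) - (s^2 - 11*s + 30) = 5 - s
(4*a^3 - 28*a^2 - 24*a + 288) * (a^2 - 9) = 4*a^5 - 28*a^4 - 60*a^3 + 540*a^2 + 216*a - 2592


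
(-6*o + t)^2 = 36*o^2 - 12*o*t + t^2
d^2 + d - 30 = (d - 5)*(d + 6)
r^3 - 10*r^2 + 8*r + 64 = (r - 8)*(r - 4)*(r + 2)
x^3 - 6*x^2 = x^2*(x - 6)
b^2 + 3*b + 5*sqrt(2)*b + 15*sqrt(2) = (b + 3)*(b + 5*sqrt(2))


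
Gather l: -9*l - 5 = -9*l - 5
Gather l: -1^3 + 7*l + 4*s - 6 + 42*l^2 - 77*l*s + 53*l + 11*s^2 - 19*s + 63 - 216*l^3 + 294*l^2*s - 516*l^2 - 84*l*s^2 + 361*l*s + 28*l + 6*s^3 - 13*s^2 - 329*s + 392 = -216*l^3 + l^2*(294*s - 474) + l*(-84*s^2 + 284*s + 88) + 6*s^3 - 2*s^2 - 344*s + 448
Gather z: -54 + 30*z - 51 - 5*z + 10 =25*z - 95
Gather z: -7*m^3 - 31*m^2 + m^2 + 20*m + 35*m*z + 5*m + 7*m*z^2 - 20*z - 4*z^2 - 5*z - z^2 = -7*m^3 - 30*m^2 + 25*m + z^2*(7*m - 5) + z*(35*m - 25)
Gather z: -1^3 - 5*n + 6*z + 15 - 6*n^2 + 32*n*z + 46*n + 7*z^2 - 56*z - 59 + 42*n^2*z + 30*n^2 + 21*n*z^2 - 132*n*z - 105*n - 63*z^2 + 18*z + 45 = 24*n^2 - 64*n + z^2*(21*n - 56) + z*(42*n^2 - 100*n - 32)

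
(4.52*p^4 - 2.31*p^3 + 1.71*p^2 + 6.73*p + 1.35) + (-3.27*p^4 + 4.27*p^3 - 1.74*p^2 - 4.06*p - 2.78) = 1.25*p^4 + 1.96*p^3 - 0.03*p^2 + 2.67*p - 1.43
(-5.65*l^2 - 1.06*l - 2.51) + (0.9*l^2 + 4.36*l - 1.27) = -4.75*l^2 + 3.3*l - 3.78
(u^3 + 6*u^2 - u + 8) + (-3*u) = u^3 + 6*u^2 - 4*u + 8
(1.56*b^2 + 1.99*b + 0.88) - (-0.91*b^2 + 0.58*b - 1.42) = 2.47*b^2 + 1.41*b + 2.3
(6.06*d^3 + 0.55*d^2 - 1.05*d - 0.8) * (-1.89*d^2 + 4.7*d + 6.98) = -11.4534*d^5 + 27.4425*d^4 + 46.8683*d^3 + 0.416*d^2 - 11.089*d - 5.584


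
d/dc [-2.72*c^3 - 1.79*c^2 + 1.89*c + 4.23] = -8.16*c^2 - 3.58*c + 1.89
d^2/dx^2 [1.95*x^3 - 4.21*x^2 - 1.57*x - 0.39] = 11.7*x - 8.42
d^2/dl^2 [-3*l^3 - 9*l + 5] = -18*l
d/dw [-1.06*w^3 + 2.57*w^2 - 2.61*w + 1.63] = -3.18*w^2 + 5.14*w - 2.61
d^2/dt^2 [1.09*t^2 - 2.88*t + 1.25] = 2.18000000000000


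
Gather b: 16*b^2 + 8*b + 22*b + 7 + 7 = 16*b^2 + 30*b + 14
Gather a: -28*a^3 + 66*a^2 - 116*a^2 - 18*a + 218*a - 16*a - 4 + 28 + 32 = -28*a^3 - 50*a^2 + 184*a + 56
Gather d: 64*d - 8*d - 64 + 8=56*d - 56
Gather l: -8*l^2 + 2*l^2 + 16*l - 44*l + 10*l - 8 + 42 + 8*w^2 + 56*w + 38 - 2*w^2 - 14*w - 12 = -6*l^2 - 18*l + 6*w^2 + 42*w + 60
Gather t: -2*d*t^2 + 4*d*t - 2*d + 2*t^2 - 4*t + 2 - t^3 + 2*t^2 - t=-2*d - t^3 + t^2*(4 - 2*d) + t*(4*d - 5) + 2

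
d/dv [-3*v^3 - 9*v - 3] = -9*v^2 - 9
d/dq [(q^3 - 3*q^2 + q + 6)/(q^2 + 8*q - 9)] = (q^4 + 16*q^3 - 52*q^2 + 42*q - 57)/(q^4 + 16*q^3 + 46*q^2 - 144*q + 81)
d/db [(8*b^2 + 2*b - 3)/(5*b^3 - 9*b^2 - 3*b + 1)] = (-40*b^4 - 20*b^3 + 39*b^2 - 38*b - 7)/(25*b^6 - 90*b^5 + 51*b^4 + 64*b^3 - 9*b^2 - 6*b + 1)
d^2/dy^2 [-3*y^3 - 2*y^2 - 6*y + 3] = -18*y - 4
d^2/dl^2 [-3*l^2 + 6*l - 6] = -6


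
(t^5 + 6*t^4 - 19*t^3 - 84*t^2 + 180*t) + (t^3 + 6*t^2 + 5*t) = t^5 + 6*t^4 - 18*t^3 - 78*t^2 + 185*t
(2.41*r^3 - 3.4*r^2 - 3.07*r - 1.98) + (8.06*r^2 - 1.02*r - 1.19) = 2.41*r^3 + 4.66*r^2 - 4.09*r - 3.17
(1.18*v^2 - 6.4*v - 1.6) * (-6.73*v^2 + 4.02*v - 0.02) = -7.9414*v^4 + 47.8156*v^3 - 14.9836*v^2 - 6.304*v + 0.032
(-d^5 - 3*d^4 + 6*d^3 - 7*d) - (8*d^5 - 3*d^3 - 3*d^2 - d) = -9*d^5 - 3*d^4 + 9*d^3 + 3*d^2 - 6*d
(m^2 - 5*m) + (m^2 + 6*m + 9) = 2*m^2 + m + 9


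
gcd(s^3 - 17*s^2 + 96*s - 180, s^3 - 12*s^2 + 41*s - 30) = s^2 - 11*s + 30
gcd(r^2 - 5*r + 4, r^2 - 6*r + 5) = r - 1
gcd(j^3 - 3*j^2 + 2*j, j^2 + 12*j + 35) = 1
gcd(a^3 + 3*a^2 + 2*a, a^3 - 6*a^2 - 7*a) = a^2 + a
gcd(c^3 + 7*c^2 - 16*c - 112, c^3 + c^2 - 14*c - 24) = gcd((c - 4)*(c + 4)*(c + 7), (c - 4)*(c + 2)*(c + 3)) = c - 4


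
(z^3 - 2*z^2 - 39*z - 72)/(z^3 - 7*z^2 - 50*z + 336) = (z^2 + 6*z + 9)/(z^2 + z - 42)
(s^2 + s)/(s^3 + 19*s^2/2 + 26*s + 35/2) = 2*s/(2*s^2 + 17*s + 35)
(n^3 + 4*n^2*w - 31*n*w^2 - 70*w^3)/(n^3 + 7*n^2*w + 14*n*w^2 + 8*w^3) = (n^2 + 2*n*w - 35*w^2)/(n^2 + 5*n*w + 4*w^2)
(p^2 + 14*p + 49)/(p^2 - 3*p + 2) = (p^2 + 14*p + 49)/(p^2 - 3*p + 2)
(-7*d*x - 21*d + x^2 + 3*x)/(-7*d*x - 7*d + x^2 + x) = (x + 3)/(x + 1)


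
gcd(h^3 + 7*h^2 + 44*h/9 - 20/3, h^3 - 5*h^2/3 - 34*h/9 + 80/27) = h^2 + h - 10/9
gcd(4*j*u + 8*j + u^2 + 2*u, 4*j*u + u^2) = 4*j + u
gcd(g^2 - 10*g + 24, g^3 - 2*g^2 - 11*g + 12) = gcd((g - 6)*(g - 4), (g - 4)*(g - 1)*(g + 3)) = g - 4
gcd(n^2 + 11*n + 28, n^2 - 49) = n + 7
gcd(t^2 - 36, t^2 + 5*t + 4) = 1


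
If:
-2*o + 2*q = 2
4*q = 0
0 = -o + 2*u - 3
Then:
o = -1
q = 0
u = 1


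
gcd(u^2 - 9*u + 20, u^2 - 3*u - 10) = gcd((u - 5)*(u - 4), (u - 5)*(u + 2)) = u - 5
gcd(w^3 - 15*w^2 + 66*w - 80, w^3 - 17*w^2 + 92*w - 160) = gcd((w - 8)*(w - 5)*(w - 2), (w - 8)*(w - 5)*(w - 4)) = w^2 - 13*w + 40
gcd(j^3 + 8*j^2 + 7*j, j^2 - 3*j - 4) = j + 1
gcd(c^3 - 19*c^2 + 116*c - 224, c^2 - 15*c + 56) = c^2 - 15*c + 56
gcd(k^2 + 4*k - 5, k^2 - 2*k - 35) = k + 5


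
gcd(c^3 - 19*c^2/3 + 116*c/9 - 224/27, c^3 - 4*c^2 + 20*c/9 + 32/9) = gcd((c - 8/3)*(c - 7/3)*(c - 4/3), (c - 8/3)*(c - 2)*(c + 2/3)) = c - 8/3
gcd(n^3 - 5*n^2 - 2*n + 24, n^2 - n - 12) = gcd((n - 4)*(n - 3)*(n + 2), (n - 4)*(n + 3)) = n - 4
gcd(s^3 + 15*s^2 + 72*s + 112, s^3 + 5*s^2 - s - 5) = 1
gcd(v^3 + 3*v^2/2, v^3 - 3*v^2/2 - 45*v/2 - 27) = v + 3/2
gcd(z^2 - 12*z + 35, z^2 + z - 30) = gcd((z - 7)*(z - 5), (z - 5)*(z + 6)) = z - 5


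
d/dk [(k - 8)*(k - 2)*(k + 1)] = 3*k^2 - 18*k + 6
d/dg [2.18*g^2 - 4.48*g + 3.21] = 4.36*g - 4.48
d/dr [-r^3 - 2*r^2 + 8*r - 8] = -3*r^2 - 4*r + 8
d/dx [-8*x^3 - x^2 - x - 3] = -24*x^2 - 2*x - 1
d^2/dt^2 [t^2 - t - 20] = 2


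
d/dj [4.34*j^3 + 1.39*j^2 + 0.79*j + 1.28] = 13.02*j^2 + 2.78*j + 0.79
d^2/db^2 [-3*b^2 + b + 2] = -6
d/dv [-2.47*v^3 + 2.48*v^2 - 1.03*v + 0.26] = -7.41*v^2 + 4.96*v - 1.03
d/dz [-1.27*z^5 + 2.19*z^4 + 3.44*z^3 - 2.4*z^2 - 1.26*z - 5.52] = -6.35*z^4 + 8.76*z^3 + 10.32*z^2 - 4.8*z - 1.26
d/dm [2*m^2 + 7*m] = 4*m + 7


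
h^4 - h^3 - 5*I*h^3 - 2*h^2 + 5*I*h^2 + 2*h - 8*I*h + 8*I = (h - 1)*(h - 4*I)*(h - 2*I)*(h + I)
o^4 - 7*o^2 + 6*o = o*(o - 2)*(o - 1)*(o + 3)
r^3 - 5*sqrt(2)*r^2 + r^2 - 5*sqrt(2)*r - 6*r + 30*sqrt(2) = (r - 2)*(r + 3)*(r - 5*sqrt(2))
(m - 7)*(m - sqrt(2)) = m^2 - 7*m - sqrt(2)*m + 7*sqrt(2)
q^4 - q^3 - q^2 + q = q*(q - 1)^2*(q + 1)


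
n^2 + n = n*(n + 1)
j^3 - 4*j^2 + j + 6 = (j - 3)*(j - 2)*(j + 1)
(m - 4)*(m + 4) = m^2 - 16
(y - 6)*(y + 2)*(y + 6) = y^3 + 2*y^2 - 36*y - 72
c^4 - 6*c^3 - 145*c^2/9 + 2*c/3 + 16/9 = (c - 8)*(c - 1/3)*(c + 1/3)*(c + 2)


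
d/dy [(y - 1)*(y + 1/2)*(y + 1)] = 3*y^2 + y - 1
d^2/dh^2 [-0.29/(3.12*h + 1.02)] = -5.645952/(3.12*h + 1.02)^3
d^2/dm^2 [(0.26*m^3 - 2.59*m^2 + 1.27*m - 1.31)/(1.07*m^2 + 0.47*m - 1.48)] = (-3.5527136788005e-15*m^4 + 6.451408*m^3 - 34.693194*m^2 + 11.531262*m - 14.307238)/(1.225043*m^6 + 1.614309*m^5 - 4.374267*m^4 - 4.361929*m^3 + 6.050388*m^2 + 3.088464*m - 3.241792)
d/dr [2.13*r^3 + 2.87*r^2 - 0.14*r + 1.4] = 6.39*r^2 + 5.74*r - 0.14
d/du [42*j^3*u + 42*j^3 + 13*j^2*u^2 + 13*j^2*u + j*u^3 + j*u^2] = j*(42*j^2 + 26*j*u + 13*j + 3*u^2 + 2*u)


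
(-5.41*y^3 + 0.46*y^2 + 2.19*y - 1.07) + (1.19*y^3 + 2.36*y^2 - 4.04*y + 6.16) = -4.22*y^3 + 2.82*y^2 - 1.85*y + 5.09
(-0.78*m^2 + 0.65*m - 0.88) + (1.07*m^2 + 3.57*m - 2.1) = 0.29*m^2 + 4.22*m - 2.98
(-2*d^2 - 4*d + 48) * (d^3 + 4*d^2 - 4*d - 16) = -2*d^5 - 12*d^4 + 40*d^3 + 240*d^2 - 128*d - 768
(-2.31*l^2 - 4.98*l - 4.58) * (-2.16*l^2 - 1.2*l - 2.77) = 4.9896*l^4 + 13.5288*l^3 + 22.2675*l^2 + 19.2906*l + 12.6866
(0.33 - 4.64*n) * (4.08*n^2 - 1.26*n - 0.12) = -18.9312*n^3 + 7.1928*n^2 + 0.141*n - 0.0396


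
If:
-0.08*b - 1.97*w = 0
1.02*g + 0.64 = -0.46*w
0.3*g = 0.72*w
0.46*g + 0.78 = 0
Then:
No Solution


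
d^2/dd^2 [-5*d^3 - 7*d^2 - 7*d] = -30*d - 14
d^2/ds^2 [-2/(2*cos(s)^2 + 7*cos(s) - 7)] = 2*(16*sin(s)^4 - 113*sin(s)^2 - 7*cos(s)/2 + 21*cos(3*s)/2 - 29)/(-2*sin(s)^2 + 7*cos(s) - 5)^3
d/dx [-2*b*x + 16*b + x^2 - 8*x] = -2*b + 2*x - 8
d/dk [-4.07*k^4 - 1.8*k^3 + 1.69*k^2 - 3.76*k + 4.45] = -16.28*k^3 - 5.4*k^2 + 3.38*k - 3.76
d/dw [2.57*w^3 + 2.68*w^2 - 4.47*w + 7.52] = 7.71*w^2 + 5.36*w - 4.47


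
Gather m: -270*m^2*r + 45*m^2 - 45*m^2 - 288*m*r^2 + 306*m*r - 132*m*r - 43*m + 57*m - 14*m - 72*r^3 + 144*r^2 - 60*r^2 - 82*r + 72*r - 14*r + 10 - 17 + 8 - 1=-270*m^2*r + m*(-288*r^2 + 174*r) - 72*r^3 + 84*r^2 - 24*r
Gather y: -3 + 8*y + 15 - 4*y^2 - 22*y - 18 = -4*y^2 - 14*y - 6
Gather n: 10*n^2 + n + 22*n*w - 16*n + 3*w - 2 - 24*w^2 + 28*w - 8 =10*n^2 + n*(22*w - 15) - 24*w^2 + 31*w - 10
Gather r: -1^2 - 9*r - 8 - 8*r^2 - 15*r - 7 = -8*r^2 - 24*r - 16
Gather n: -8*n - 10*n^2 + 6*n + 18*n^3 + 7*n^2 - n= 18*n^3 - 3*n^2 - 3*n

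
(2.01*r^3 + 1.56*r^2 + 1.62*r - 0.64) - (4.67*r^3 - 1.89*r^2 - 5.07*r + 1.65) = -2.66*r^3 + 3.45*r^2 + 6.69*r - 2.29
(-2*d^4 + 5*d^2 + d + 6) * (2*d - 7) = -4*d^5 + 14*d^4 + 10*d^3 - 33*d^2 + 5*d - 42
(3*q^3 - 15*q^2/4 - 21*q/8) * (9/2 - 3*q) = -9*q^4 + 99*q^3/4 - 9*q^2 - 189*q/16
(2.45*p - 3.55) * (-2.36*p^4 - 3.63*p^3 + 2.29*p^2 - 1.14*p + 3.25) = -5.782*p^5 - 0.515500000000001*p^4 + 18.497*p^3 - 10.9225*p^2 + 12.0095*p - 11.5375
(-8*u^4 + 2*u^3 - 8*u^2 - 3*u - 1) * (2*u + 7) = -16*u^5 - 52*u^4 - 2*u^3 - 62*u^2 - 23*u - 7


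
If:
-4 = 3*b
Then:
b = -4/3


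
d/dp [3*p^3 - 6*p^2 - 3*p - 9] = 9*p^2 - 12*p - 3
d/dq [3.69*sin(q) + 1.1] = 3.69*cos(q)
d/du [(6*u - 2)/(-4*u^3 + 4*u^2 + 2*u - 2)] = 2*(6*u^3 - 6*u^2 + 2*u - 1)/(4*u^6 - 8*u^5 + 8*u^3 - 3*u^2 - 2*u + 1)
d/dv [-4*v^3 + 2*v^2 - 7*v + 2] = -12*v^2 + 4*v - 7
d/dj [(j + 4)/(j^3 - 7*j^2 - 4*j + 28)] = (j^3 - 7*j^2 - 4*j + (j + 4)*(-3*j^2 + 14*j + 4) + 28)/(j^3 - 7*j^2 - 4*j + 28)^2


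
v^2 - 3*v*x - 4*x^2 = (v - 4*x)*(v + x)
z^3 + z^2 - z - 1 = (z - 1)*(z + 1)^2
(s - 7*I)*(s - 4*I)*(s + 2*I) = s^3 - 9*I*s^2 - 6*s - 56*I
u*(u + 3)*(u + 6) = u^3 + 9*u^2 + 18*u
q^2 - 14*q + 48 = (q - 8)*(q - 6)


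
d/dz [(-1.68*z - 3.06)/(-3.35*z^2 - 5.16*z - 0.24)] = (5.628*z^2 + 8.6688*z - (1.68*z + 3.06)*(6.7*z + 5.16) + 0.4032)/(3.35*z^2 + 5.16*z + 0.24)^2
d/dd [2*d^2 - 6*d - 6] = 4*d - 6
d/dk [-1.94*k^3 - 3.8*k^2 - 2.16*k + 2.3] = -5.82*k^2 - 7.6*k - 2.16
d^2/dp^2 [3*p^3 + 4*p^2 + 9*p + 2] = 18*p + 8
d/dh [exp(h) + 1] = exp(h)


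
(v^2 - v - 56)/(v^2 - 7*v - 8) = (v + 7)/(v + 1)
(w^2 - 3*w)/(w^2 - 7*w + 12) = w/(w - 4)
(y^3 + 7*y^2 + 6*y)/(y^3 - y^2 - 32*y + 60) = y*(y + 1)/(y^2 - 7*y + 10)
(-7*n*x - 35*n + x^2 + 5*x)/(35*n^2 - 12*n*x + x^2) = (x + 5)/(-5*n + x)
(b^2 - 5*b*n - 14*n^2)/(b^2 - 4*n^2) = (b - 7*n)/(b - 2*n)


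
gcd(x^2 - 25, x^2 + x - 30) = x - 5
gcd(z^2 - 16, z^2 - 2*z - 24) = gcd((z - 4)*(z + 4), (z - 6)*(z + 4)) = z + 4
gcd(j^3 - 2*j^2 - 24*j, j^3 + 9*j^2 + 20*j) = j^2 + 4*j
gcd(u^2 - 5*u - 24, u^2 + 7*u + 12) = u + 3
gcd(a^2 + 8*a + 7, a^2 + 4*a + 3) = a + 1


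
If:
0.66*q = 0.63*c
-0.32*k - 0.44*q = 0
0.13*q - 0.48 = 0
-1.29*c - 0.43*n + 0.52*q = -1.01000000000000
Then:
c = 3.87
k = -5.08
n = -4.79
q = 3.69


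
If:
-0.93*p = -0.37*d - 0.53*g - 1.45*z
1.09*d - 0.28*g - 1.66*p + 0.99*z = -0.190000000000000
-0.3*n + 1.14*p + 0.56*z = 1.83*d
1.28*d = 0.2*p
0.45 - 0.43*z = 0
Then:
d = 0.16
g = -1.15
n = 4.91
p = 1.04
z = 1.05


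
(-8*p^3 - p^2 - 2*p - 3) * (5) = -40*p^3 - 5*p^2 - 10*p - 15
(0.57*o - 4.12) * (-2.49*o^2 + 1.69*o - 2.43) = -1.4193*o^3 + 11.2221*o^2 - 8.3479*o + 10.0116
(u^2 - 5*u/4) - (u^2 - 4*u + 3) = 11*u/4 - 3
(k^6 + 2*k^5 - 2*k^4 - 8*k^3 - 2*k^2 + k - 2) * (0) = 0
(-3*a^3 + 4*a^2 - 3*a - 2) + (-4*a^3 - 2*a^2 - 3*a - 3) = -7*a^3 + 2*a^2 - 6*a - 5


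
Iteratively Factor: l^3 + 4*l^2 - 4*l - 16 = (l - 2)*(l^2 + 6*l + 8) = (l - 2)*(l + 4)*(l + 2)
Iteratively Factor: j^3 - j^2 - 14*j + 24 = (j - 2)*(j^2 + j - 12) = (j - 3)*(j - 2)*(j + 4)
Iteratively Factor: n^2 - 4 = (n - 2)*(n + 2)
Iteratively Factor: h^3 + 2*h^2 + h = (h)*(h^2 + 2*h + 1) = h*(h + 1)*(h + 1)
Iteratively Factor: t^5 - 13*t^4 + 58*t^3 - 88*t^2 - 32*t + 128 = (t - 4)*(t^4 - 9*t^3 + 22*t^2 - 32) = (t - 4)^2*(t^3 - 5*t^2 + 2*t + 8) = (t - 4)^2*(t + 1)*(t^2 - 6*t + 8) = (t - 4)^3*(t + 1)*(t - 2)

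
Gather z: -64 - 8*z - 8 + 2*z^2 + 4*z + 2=2*z^2 - 4*z - 70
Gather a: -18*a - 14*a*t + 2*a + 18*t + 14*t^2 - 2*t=a*(-14*t - 16) + 14*t^2 + 16*t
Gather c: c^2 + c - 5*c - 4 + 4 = c^2 - 4*c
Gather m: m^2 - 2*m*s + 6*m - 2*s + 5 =m^2 + m*(6 - 2*s) - 2*s + 5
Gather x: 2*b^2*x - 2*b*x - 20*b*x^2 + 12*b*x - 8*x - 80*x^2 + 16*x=x^2*(-20*b - 80) + x*(2*b^2 + 10*b + 8)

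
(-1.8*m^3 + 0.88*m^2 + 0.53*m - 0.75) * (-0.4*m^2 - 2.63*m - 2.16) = 0.72*m^5 + 4.382*m^4 + 1.3616*m^3 - 2.9947*m^2 + 0.8277*m + 1.62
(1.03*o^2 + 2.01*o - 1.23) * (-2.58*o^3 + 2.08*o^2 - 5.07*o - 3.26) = -2.6574*o^5 - 3.0434*o^4 + 2.1321*o^3 - 16.1069*o^2 - 0.316499999999999*o + 4.0098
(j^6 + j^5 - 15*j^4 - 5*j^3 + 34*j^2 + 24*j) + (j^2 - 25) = j^6 + j^5 - 15*j^4 - 5*j^3 + 35*j^2 + 24*j - 25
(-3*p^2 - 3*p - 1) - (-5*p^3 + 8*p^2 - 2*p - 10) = 5*p^3 - 11*p^2 - p + 9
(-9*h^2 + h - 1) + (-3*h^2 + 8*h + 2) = -12*h^2 + 9*h + 1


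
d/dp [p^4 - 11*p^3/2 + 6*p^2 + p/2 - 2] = 4*p^3 - 33*p^2/2 + 12*p + 1/2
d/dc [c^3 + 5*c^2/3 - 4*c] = 3*c^2 + 10*c/3 - 4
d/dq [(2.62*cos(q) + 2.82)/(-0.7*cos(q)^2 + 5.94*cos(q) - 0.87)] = (-1.834*cos(q)^2 - 3.948*cos(q) + 19.0302)*sin(q)/(0.49*cos(q)^4 - 8.316*cos(q)^3 + 36.5016*cos(q)^2 - 10.3356*cos(q) + 0.7569)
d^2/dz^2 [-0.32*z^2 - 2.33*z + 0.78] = -0.640000000000000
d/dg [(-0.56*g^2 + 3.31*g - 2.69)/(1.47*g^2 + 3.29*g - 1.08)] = (-6.7081*g^2 + 9.1182*g + 5.2753)/(2.1609*g^4 + 9.6726*g^3 + 7.6489*g^2 - 7.1064*g + 1.1664)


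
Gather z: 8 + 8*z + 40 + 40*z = 48*z + 48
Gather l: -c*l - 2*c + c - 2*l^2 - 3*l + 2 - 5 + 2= -c - 2*l^2 + l*(-c - 3) - 1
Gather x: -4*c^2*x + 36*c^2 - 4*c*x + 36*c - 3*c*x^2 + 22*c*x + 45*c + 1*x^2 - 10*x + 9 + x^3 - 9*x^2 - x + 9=36*c^2 + 81*c + x^3 + x^2*(-3*c - 8) + x*(-4*c^2 + 18*c - 11) + 18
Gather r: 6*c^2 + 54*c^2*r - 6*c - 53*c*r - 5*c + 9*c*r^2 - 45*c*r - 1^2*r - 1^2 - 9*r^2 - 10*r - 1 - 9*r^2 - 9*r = 6*c^2 - 11*c + r^2*(9*c - 18) + r*(54*c^2 - 98*c - 20) - 2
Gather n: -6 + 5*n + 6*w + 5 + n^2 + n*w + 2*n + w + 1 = n^2 + n*(w + 7) + 7*w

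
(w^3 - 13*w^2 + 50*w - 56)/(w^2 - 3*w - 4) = (w^2 - 9*w + 14)/(w + 1)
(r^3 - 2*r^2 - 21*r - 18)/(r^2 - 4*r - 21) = (r^2 - 5*r - 6)/(r - 7)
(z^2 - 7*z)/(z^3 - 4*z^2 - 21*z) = 1/(z + 3)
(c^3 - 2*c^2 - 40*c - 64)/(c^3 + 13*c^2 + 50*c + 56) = (c - 8)/(c + 7)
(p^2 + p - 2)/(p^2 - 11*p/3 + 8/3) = 3*(p + 2)/(3*p - 8)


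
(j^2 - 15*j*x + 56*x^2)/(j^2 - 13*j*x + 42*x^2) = (-j + 8*x)/(-j + 6*x)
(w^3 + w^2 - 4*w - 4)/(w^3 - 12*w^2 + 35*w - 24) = (w^3 + w^2 - 4*w - 4)/(w^3 - 12*w^2 + 35*w - 24)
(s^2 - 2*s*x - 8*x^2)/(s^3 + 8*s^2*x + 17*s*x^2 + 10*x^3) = (s - 4*x)/(s^2 + 6*s*x + 5*x^2)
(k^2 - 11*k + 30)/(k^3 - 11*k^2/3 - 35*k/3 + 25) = 3*(k - 6)/(3*k^2 + 4*k - 15)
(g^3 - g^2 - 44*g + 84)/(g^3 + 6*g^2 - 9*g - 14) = (g - 6)/(g + 1)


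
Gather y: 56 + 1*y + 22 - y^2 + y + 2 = -y^2 + 2*y + 80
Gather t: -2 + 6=4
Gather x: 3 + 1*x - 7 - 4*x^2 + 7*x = -4*x^2 + 8*x - 4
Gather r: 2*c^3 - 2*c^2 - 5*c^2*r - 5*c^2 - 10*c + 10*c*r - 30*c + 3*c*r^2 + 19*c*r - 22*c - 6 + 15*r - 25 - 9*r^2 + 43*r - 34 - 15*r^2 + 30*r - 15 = 2*c^3 - 7*c^2 - 62*c + r^2*(3*c - 24) + r*(-5*c^2 + 29*c + 88) - 80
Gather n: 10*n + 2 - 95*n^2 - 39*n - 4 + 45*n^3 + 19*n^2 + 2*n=45*n^3 - 76*n^2 - 27*n - 2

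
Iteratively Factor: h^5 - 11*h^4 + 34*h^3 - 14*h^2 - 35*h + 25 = (h - 1)*(h^4 - 10*h^3 + 24*h^2 + 10*h - 25) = (h - 1)*(h + 1)*(h^3 - 11*h^2 + 35*h - 25) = (h - 5)*(h - 1)*(h + 1)*(h^2 - 6*h + 5) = (h - 5)^2*(h - 1)*(h + 1)*(h - 1)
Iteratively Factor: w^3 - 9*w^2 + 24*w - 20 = (w - 5)*(w^2 - 4*w + 4) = (w - 5)*(w - 2)*(w - 2)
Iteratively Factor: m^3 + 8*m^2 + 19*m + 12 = (m + 3)*(m^2 + 5*m + 4) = (m + 1)*(m + 3)*(m + 4)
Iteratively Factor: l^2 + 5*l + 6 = (l + 2)*(l + 3)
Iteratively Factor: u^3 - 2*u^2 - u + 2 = (u + 1)*(u^2 - 3*u + 2) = (u - 2)*(u + 1)*(u - 1)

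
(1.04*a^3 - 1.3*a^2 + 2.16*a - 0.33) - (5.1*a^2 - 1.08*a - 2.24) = 1.04*a^3 - 6.4*a^2 + 3.24*a + 1.91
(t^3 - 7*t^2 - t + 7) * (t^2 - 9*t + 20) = t^5 - 16*t^4 + 82*t^3 - 124*t^2 - 83*t + 140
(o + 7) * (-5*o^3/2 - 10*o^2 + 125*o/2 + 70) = -5*o^4/2 - 55*o^3/2 - 15*o^2/2 + 1015*o/2 + 490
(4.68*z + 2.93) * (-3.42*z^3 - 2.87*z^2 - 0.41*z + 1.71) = -16.0056*z^4 - 23.4522*z^3 - 10.3279*z^2 + 6.8015*z + 5.0103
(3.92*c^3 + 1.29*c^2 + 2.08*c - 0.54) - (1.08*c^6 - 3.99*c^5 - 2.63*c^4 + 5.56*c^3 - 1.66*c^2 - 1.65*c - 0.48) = -1.08*c^6 + 3.99*c^5 + 2.63*c^4 - 1.64*c^3 + 2.95*c^2 + 3.73*c - 0.0600000000000001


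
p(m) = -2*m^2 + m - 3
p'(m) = 1 - 4*m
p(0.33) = -2.89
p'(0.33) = -0.32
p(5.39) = -55.71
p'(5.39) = -20.56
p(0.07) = -2.94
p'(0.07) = 0.72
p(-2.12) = -14.11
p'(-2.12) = 9.48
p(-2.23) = -15.18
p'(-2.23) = 9.92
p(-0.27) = -3.42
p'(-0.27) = 2.08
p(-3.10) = -25.32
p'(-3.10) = 13.40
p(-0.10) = -3.12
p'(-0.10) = 1.40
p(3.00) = -18.00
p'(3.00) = -11.00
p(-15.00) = -468.00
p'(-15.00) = 61.00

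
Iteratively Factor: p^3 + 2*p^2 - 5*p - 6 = (p - 2)*(p^2 + 4*p + 3) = (p - 2)*(p + 1)*(p + 3)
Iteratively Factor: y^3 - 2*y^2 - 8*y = (y + 2)*(y^2 - 4*y) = y*(y + 2)*(y - 4)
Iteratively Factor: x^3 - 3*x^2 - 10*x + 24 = (x + 3)*(x^2 - 6*x + 8) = (x - 2)*(x + 3)*(x - 4)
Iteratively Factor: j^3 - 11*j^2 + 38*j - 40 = (j - 5)*(j^2 - 6*j + 8) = (j - 5)*(j - 4)*(j - 2)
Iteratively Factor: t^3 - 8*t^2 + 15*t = (t - 5)*(t^2 - 3*t) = t*(t - 5)*(t - 3)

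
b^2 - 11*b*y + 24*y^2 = (b - 8*y)*(b - 3*y)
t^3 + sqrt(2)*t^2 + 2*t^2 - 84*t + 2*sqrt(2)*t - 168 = (t + 2)*(t - 6*sqrt(2))*(t + 7*sqrt(2))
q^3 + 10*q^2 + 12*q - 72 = (q - 2)*(q + 6)^2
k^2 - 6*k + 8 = (k - 4)*(k - 2)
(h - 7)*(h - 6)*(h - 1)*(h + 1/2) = h^4 - 27*h^3/2 + 48*h^2 - 29*h/2 - 21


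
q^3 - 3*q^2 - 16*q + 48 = (q - 4)*(q - 3)*(q + 4)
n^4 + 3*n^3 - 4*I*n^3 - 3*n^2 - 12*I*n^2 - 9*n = n*(n + 3)*(n - 3*I)*(n - I)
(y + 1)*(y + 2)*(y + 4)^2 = y^4 + 11*y^3 + 42*y^2 + 64*y + 32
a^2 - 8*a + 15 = (a - 5)*(a - 3)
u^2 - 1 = (u - 1)*(u + 1)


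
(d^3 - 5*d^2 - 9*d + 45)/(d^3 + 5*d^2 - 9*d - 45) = (d - 5)/(d + 5)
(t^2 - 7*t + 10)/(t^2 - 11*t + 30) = (t - 2)/(t - 6)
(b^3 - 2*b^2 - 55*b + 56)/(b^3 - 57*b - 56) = (b - 1)/(b + 1)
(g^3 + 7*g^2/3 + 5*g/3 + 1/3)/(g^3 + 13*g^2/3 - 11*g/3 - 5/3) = (g^2 + 2*g + 1)/(g^2 + 4*g - 5)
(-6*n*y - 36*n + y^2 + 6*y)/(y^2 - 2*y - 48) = (-6*n + y)/(y - 8)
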